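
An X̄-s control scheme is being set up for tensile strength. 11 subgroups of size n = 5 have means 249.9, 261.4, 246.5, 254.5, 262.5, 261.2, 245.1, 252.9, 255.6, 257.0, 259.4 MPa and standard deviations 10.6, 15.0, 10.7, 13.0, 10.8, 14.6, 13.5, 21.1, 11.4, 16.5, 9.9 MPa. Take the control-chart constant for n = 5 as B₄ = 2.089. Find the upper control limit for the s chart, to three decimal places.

s̄ = (10.6 + 15.0 + 10.7 + 13.0 + 10.8 + 14.6 + 13.5 + 21.1 + 11.4 + 16.5 + 9.9) / 11 = 13.3727
UCL_s = B₄·s̄ = 2.089 × 13.3727 = 27.9356

27.936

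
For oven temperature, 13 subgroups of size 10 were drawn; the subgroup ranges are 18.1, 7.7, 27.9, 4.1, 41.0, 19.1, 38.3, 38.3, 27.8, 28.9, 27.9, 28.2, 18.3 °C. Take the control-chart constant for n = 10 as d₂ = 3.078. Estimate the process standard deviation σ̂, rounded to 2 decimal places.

R̄ = (18.1 + 7.7 + 27.9 + 4.1 + 41.0 + 19.1 + 38.3 + 38.3 + 27.8 + 28.9 + 27.9 + 28.2 + 18.3) / 13 = 25.0462
σ̂ = R̄ / d₂ = 25.0462 / 3.078 = 8.1372

8.14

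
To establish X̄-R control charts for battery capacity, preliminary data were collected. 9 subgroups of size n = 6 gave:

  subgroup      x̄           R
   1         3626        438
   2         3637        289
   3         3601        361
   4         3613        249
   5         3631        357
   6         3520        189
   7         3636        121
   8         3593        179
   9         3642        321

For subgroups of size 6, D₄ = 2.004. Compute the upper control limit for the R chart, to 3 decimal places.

557.557

R̄ = (438 + 289 + 361 + 249 + 357 + 189 + 121 + 179 + 321) / 9 = 2504.0000 / 9 = 278.2222
UCL_R = D₄·R̄ = 2.004 × 278.2222 = 557.5573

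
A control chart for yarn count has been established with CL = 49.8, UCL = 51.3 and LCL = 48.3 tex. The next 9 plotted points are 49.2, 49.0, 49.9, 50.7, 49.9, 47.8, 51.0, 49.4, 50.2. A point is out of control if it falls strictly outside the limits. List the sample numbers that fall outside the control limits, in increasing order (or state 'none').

6

Compare each point to [48.3, 51.3]: sample 6 = 47.8 < LCL.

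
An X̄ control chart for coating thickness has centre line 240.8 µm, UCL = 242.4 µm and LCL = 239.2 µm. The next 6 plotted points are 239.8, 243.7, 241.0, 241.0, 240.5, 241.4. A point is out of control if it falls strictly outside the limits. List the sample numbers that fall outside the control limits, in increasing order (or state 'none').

2

Compare each point to [239.2, 242.4]: sample 2 = 243.7 > UCL.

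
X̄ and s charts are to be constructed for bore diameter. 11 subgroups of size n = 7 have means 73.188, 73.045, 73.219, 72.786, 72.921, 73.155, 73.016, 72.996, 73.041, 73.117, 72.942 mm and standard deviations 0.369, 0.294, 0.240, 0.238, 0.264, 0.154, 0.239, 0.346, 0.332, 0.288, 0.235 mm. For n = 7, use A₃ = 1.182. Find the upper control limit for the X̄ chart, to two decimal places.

73.36

X̄̄ = (73.188 + 73.045 + 73.219 + 72.786 + 72.921 + 73.155 + 73.016 + 72.996 + 73.041 + 73.117 + 72.942) / 11 = 73.0387
s̄ = (0.369 + 0.294 + 0.240 + 0.238 + 0.264 + 0.154 + 0.239 + 0.346 + 0.332 + 0.288 + 0.235) / 11 = 0.2726
UCL = X̄̄ + A₃·s̄ = 73.0387 + 1.182 × 0.2726 = 73.3610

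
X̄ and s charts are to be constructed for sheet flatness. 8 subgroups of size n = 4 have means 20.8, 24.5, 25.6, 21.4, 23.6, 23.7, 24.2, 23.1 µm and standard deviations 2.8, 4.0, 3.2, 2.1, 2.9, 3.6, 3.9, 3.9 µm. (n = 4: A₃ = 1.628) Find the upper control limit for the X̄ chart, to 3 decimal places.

28.735

X̄̄ = (20.8 + 24.5 + 25.6 + 21.4 + 23.6 + 23.7 + 24.2 + 23.1) / 8 = 23.3625
s̄ = (2.8 + 4.0 + 3.2 + 2.1 + 2.9 + 3.6 + 3.9 + 3.9) / 8 = 3.3000
UCL = X̄̄ + A₃·s̄ = 23.3625 + 1.628 × 3.3000 = 28.7349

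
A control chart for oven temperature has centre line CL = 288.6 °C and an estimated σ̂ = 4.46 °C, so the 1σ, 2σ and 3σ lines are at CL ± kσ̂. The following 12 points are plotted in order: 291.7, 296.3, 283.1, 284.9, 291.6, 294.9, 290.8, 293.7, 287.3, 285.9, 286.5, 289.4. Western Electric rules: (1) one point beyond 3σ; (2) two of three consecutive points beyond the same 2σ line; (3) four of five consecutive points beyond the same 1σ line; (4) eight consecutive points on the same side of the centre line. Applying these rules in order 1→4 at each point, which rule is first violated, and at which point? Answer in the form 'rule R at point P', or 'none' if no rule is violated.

none

Zone of each point (C = within 1σ̂, B = 1σ̂–2σ̂, A = 2σ̂–3σ̂, * = beyond 3σ̂; sign = side of CL): 1:+C, 2:+B, 3:-B, 4:-C, 5:+C, 6:+B, 7:+C, 8:+B, 9:-C, 10:-C, 11:-C, 12:+C
No rule fires across all 12 points.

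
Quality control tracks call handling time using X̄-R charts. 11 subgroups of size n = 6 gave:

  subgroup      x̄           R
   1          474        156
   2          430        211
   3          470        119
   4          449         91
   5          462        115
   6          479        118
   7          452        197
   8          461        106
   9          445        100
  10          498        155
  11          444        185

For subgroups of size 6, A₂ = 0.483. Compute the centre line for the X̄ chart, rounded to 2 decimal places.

X̄̄ = (474 + 430 + 470 + 449 + 462 + 479 + 452 + 461 + 445 + 498 + 444) / 11 = 5064.0000 / 11 = 460.3636
CL = X̄̄ = 460.3636

460.36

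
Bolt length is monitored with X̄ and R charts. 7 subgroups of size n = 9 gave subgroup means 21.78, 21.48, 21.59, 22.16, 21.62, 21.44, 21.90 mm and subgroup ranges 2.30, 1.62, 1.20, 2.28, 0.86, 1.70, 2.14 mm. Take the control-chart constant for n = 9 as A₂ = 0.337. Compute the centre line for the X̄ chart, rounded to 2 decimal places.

X̄̄ = (21.78 + 21.48 + 21.59 + 22.16 + 21.62 + 21.44 + 21.90) / 7 = 151.9700 / 7 = 21.7100
CL = X̄̄ = 21.7100

21.71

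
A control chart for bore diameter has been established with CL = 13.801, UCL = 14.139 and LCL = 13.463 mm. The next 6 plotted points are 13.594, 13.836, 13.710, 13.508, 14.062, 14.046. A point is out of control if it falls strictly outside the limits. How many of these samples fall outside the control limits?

All 6 points lie within [13.463, 14.139].

0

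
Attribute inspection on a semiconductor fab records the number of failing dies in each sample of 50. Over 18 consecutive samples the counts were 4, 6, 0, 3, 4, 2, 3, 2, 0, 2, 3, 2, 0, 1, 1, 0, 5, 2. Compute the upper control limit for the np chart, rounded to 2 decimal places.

p̄ = Σdᵢ / (k·n) = 40 / (18 × 50) = 0.04444
UCL = np̄ + 3·√(np̄(1−p̄)) = 2.2222 + 3 × √(2.2222×0.95556) = 2.2222 + 3 × 1.4572 = 6.5938

6.59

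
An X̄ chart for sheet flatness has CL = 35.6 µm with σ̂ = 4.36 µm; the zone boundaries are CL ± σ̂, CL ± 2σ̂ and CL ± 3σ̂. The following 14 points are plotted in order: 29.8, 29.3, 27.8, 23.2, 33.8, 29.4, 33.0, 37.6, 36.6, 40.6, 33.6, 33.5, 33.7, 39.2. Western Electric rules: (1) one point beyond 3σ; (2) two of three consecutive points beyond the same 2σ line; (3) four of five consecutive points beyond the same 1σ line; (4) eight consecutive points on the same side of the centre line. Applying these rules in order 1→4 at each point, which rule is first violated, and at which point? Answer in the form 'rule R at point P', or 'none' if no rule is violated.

Zone of each point (C = within 1σ̂, B = 1σ̂–2σ̂, A = 2σ̂–3σ̂, * = beyond 3σ̂; sign = side of CL): 1:-B, 2:-B, 3:-B, 4:-A, 5:-C, 6:-B, 7:-C, 8:+C, 9:+C, 10:+B, 11:-C, 12:-C, 13:-C, 14:+C
Rule 3 (four of five consecutive points beyond the same 1σ limit) is satisfied at point 4.

rule 3 at point 4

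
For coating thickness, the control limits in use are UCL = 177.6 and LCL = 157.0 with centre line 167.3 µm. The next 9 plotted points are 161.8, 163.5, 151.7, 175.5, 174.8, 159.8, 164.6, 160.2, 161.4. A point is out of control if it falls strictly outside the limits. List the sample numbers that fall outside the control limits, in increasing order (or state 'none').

Compare each point to [157.0, 177.6]: sample 3 = 151.7 < LCL.

3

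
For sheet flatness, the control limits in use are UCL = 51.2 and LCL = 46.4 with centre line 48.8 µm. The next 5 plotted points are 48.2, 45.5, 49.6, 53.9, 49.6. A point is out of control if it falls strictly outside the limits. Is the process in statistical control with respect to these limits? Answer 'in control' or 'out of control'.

Compare each point to [46.4, 51.2]: sample 2 = 45.5 < LCL; sample 4 = 53.9 > UCL.

out of control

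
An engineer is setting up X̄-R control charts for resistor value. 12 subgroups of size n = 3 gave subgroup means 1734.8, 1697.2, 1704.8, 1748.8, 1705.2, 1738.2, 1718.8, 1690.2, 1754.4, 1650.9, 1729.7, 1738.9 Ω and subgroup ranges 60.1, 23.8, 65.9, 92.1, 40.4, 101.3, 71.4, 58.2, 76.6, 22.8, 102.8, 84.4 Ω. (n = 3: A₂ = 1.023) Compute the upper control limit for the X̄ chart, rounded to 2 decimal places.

X̄̄ = (1734.8 + 1697.2 + 1704.8 + 1748.8 + 1705.2 + 1738.2 + 1718.8 + 1690.2 + 1754.4 + 1650.9 + 1729.7 + 1738.9) / 12 = 20611.9000 / 12 = 1717.6583
R̄ = (60.1 + 23.8 + 65.9 + 92.1 + 40.4 + 101.3 + 71.4 + 58.2 + 76.6 + 22.8 + 102.8 + 84.4) / 12 = 799.8000 / 12 = 66.6500
UCL = X̄̄ + A₂·R̄ = 1717.6583 + 1.023 × 66.6500 = 1785.8413

1785.84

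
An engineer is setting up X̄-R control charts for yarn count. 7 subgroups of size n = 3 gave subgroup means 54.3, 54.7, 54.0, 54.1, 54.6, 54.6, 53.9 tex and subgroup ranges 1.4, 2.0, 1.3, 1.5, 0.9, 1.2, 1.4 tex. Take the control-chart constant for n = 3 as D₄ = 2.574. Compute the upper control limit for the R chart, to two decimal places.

3.57

R̄ = (1.4 + 2.0 + 1.3 + 1.5 + 0.9 + 1.2 + 1.4) / 7 = 9.7000 / 7 = 1.3857
UCL_R = D₄·R̄ = 2.574 × 1.3857 = 3.5668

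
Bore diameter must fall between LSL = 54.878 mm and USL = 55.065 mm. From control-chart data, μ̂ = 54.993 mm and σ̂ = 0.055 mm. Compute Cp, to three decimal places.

Cp = (USL − LSL) / (6σ̂) = (55.065 − 54.878) / (6 × 0.055) = 0.1870 / 0.3300 = 0.5667

0.567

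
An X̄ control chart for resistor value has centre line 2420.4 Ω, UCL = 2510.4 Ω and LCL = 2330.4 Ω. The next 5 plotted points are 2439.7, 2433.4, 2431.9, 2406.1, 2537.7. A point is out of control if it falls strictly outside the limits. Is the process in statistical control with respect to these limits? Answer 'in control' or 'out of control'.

out of control

Compare each point to [2330.4, 2510.4]: sample 5 = 2537.7 > UCL.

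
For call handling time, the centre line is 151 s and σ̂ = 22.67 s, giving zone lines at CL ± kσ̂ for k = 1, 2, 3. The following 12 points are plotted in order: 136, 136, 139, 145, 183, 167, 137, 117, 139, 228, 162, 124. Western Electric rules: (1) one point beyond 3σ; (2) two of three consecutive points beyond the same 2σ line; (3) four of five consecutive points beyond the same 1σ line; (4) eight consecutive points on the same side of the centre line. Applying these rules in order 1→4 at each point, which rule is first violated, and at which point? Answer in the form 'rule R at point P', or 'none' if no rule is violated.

Zone of each point (C = within 1σ̂, B = 1σ̂–2σ̂, A = 2σ̂–3σ̂, * = beyond 3σ̂; sign = side of CL): 1:-C, 2:-C, 3:-C, 4:-C, 5:+B, 6:+C, 7:-C, 8:-B, 9:-C, 10:+*, 11:+C, 12:-B
Rule 1 (one point beyond the 3σ limits) is satisfied at point 10.

rule 1 at point 10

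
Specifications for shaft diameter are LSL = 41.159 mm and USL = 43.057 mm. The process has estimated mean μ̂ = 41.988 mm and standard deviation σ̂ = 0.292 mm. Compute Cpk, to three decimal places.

0.946

Cpu = (USL − μ̂) / (3σ̂) = (43.057 − 41.988) / (3 × 0.292) = 1.2203; Cpl = (μ̂ − LSL) / (3σ̂) = (41.988 − 41.159) / (3 × 0.292) = 0.9463; Cpk = min(Cpu, Cpl) = 0.9463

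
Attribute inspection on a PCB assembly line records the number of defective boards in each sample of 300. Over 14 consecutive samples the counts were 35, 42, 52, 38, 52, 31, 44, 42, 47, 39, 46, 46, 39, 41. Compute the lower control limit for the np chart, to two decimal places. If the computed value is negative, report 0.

24.32

p̄ = Σdᵢ / (k·n) = 594 / (14 × 300) = 0.14143
LCL = np̄ − 3·√(np̄(1−p̄)) = 42.4286 − 3 × 6.0356 = 24.3219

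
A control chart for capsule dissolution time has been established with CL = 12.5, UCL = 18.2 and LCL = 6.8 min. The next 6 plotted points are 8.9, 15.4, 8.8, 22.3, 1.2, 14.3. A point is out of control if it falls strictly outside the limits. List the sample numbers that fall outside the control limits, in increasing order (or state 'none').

4, 5

Compare each point to [6.8, 18.2]: sample 4 = 22.3 > UCL; sample 5 = 1.2 < LCL.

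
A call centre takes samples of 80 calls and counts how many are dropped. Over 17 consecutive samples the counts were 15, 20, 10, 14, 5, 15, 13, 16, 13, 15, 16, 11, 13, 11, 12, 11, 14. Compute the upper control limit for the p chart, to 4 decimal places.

0.2891

p̄ = Σdᵢ / (k·n) = 224 / (17 × 80) = 0.16471
UCL = p̄ + 3·√(p̄(1−p̄)/n) = 0.16471 + 3 × √(0.16471×0.83529/80) = 0.16471 + 3 × 0.04147 = 0.28911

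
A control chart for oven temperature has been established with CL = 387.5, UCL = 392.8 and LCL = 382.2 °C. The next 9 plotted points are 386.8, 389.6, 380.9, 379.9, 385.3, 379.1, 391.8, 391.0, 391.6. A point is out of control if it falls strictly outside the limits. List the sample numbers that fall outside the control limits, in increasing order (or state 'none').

3, 4, 6

Compare each point to [382.2, 392.8]: sample 3 = 380.9 < LCL; sample 4 = 379.9 < LCL; sample 6 = 379.1 < LCL.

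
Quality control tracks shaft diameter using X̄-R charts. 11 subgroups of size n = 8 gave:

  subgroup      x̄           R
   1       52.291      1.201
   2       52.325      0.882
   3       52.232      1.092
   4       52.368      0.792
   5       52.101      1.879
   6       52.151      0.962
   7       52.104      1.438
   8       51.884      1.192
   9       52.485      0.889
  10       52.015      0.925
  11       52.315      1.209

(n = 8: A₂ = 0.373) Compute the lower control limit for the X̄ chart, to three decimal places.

51.784

X̄̄ = (52.291 + 52.325 + 52.232 + 52.368 + 52.101 + 52.151 + 52.104 + 51.884 + 52.485 + 52.015 + 52.315) / 11 = 574.2710 / 11 = 52.2065
R̄ = (1.201 + 0.882 + 1.092 + 0.792 + 1.879 + 0.962 + 1.438 + 1.192 + 0.889 + 0.925 + 1.209) / 11 = 12.4610 / 11 = 1.1328
LCL = X̄̄ − A₂·R̄ = 52.2065 − 0.373 × 1.1328 = 51.7839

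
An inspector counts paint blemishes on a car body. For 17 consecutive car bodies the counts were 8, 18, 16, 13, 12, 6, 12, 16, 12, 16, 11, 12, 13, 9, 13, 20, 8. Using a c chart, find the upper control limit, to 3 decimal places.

c̄ = (8 + 18 + 16 + 13 + 12 + 6 + 12 + 16 + 12 + 16 + 11 + 12 + 13 + 9 + 13 + 20 + 8) / 17 = 215 / 17 = 12.6471
UCL = c̄ + 3√c̄ = 12.6471 + 3 × √12.6471 = 12.6471 + 3 × 3.5563 = 23.3159

23.316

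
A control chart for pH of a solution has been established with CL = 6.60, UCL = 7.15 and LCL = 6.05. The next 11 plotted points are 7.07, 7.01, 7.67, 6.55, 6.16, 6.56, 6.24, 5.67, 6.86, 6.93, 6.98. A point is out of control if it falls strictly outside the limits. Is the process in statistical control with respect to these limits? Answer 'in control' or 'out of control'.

Compare each point to [6.05, 7.15]: sample 3 = 7.67 > UCL; sample 8 = 5.67 < LCL.

out of control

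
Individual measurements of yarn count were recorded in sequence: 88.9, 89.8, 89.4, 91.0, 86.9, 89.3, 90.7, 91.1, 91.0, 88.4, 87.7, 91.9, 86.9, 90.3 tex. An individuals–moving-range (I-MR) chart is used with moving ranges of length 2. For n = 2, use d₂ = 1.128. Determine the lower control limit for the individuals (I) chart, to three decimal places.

83.957

X̄ = (88.9 + 89.8 + 89.4 + 91.0 + 86.9 + 89.3 + 90.7 + 91.1 + 91.0 + 88.4 + 87.7 + 91.9 + 86.9 + 90.3) / 14 = 89.5214
Moving ranges: 0.9, 0.4, 1.6, 4.1, 2.4, 1.4, 0.4, 0.1, 2.6, 0.7, 4.2, 5.0, 3.4; M̄R̄ = 27.2000 / 13 = 2.0923
LCL = X̄ − 3·M̄R̄/d₂ = 89.5214 − 3 × 2.0923 / 1.128 = 83.9568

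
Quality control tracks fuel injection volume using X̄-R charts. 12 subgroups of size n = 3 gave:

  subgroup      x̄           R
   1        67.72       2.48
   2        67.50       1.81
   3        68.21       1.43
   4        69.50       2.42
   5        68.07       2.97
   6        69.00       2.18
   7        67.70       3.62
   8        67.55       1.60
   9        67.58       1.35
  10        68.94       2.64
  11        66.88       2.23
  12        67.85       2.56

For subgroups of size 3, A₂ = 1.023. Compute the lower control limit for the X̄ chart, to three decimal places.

X̄̄ = (67.72 + 67.50 + 68.21 + 69.50 + 68.07 + 69.00 + 67.70 + 67.55 + 67.58 + 68.94 + 66.88 + 67.85) / 12 = 816.5000 / 12 = 68.0417
R̄ = (2.48 + 1.81 + 1.43 + 2.42 + 2.97 + 2.18 + 3.62 + 1.60 + 1.35 + 2.64 + 2.23 + 2.56) / 12 = 27.2900 / 12 = 2.2742
LCL = X̄̄ − A₂·R̄ = 68.0417 − 1.023 × 2.2742 = 65.7152

65.715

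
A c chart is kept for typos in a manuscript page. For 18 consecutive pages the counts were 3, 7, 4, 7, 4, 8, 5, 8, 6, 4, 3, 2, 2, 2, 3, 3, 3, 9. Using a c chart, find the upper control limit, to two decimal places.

11.05

c̄ = (3 + 7 + 4 + 7 + 4 + 8 + 5 + 8 + 6 + 4 + 3 + 2 + 2 + 2 + 3 + 3 + 3 + 9) / 18 = 83 / 18 = 4.6111
UCL = c̄ + 3√c̄ = 4.6111 + 3 × √4.6111 = 4.6111 + 3 × 2.1473 = 11.0532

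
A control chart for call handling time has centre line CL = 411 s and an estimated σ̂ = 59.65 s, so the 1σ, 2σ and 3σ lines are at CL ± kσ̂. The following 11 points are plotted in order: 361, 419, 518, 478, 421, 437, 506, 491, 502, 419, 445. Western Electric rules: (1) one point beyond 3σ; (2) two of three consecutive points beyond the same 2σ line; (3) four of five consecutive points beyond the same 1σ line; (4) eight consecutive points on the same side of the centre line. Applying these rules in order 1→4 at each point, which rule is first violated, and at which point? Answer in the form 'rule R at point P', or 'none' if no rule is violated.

rule 4 at point 9

Zone of each point (C = within 1σ̂, B = 1σ̂–2σ̂, A = 2σ̂–3σ̂, * = beyond 3σ̂; sign = side of CL): 1:-C, 2:+C, 3:+B, 4:+B, 5:+C, 6:+C, 7:+B, 8:+B, 9:+B, 10:+C, 11:+C
Rule 4 (eight consecutive points on the same side of the centre line) is satisfied at point 9.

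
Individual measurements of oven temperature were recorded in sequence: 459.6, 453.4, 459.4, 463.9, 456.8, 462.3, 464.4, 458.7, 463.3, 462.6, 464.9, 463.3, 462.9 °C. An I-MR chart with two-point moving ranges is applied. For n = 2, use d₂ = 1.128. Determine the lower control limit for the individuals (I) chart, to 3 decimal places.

450.842

X̄ = (459.6 + 453.4 + 459.4 + 463.9 + 456.8 + 462.3 + 464.4 + 458.7 + 463.3 + 462.6 + 464.9 + 463.3 + 462.9) / 13 = 461.1923
Moving ranges: 6.2, 6.0, 4.5, 7.1, 5.5, 2.1, 5.7, 4.6, 0.7, 2.3, 1.6, 0.4; M̄R̄ = 46.7000 / 12 = 3.8917
LCL = X̄ − 3·M̄R̄/d₂ = 461.1923 − 3 × 3.8917 / 1.128 = 450.8421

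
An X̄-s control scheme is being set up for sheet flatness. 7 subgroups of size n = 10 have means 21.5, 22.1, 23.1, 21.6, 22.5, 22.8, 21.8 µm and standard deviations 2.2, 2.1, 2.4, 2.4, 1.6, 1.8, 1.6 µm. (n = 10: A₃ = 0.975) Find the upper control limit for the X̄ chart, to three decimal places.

24.164

X̄̄ = (21.5 + 22.1 + 23.1 + 21.6 + 22.5 + 22.8 + 21.8) / 7 = 22.2000
s̄ = (2.2 + 2.1 + 2.4 + 2.4 + 1.6 + 1.8 + 1.6) / 7 = 2.0143
UCL = X̄̄ + A₃·s̄ = 22.2000 + 0.975 × 2.0143 = 24.1639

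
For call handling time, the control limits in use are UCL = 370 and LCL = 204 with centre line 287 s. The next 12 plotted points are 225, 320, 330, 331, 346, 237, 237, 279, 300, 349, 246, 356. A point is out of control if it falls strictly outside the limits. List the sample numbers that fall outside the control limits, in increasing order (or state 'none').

All 12 points lie within [204, 370].

none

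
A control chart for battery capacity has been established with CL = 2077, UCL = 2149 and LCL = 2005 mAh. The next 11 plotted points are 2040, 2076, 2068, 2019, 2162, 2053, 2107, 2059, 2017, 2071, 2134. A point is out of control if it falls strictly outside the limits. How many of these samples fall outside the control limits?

1

Compare each point to [2005, 2149]: sample 5 = 2162 > UCL.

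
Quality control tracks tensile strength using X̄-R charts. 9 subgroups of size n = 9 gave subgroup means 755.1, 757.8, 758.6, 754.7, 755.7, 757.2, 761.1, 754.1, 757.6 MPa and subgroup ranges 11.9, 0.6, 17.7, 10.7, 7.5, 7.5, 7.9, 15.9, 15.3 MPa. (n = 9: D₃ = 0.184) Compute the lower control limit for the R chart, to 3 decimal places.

R̄ = (11.9 + 0.6 + 17.7 + 10.7 + 7.5 + 7.5 + 7.9 + 15.9 + 15.3) / 9 = 95.0000 / 9 = 10.5556
LCL_R = D₃·R̄ = 0.184 × 10.5556 = 1.9422

1.942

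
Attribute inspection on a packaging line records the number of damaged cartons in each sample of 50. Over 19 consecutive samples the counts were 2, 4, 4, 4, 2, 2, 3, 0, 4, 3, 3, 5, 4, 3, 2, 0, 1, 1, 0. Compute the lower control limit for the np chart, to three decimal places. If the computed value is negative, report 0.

p̄ = Σdᵢ / (k·n) = 47 / (19 × 50) = 0.04947
LCL = np̄ − 3·√(np̄(1−p̄)) = 2.4737 − 3 × 1.5334 = -2.1265 → 0 (negative, so LCL = 0)

0.000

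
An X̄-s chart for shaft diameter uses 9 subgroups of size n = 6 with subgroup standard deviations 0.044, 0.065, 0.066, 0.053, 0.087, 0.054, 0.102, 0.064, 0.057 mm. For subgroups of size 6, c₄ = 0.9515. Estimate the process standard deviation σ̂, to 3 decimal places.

0.069

s̄ = (0.044 + 0.065 + 0.066 + 0.053 + 0.087 + 0.054 + 0.102 + 0.064 + 0.057) / 9 = 0.0658
σ̂ = s̄ / c₄ = 0.0658 / 0.9515 = 0.0691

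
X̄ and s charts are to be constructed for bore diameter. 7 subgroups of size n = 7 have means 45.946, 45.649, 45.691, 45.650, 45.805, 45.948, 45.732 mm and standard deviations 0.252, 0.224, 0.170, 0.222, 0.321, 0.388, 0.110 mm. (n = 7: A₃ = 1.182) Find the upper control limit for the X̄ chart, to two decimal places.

46.06

X̄̄ = (45.946 + 45.649 + 45.691 + 45.650 + 45.805 + 45.948 + 45.732) / 7 = 45.7744
s̄ = (0.252 + 0.224 + 0.170 + 0.222 + 0.321 + 0.388 + 0.110) / 7 = 0.2410
UCL = X̄̄ + A₃·s̄ = 45.7744 + 1.182 × 0.2410 = 46.0593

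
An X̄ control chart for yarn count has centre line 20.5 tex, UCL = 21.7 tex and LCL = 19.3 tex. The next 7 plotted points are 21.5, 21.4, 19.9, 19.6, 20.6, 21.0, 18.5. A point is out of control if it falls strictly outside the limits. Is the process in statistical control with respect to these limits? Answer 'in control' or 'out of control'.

out of control

Compare each point to [19.3, 21.7]: sample 7 = 18.5 < LCL.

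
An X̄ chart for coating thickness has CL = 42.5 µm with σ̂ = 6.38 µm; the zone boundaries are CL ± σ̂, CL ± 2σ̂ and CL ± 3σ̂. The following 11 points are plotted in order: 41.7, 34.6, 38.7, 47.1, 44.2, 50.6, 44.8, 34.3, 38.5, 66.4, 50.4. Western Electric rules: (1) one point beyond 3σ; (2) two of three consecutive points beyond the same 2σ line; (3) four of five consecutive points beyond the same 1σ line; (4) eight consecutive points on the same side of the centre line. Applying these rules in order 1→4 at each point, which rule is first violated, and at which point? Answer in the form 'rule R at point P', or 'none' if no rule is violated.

rule 1 at point 10

Zone of each point (C = within 1σ̂, B = 1σ̂–2σ̂, A = 2σ̂–3σ̂, * = beyond 3σ̂; sign = side of CL): 1:-C, 2:-B, 3:-C, 4:+C, 5:+C, 6:+B, 7:+C, 8:-B, 9:-C, 10:+*, 11:+B
Rule 1 (one point beyond the 3σ limits) is satisfied at point 10.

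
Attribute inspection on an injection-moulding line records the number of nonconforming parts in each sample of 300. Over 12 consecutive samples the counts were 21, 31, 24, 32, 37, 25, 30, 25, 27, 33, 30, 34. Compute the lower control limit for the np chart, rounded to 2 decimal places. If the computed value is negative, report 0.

p̄ = Σdᵢ / (k·n) = 349 / (12 × 300) = 0.09694
LCL = np̄ − 3·√(np̄(1−p̄)) = 29.0833 − 3 × 5.1248 = 13.7088

13.71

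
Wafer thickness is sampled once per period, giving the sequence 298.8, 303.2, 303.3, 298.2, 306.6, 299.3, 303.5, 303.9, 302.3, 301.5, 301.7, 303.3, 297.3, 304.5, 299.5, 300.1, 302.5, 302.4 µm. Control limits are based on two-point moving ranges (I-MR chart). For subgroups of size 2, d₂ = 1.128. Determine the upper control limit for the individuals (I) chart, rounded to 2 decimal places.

X̄ = (298.8 + 303.2 + 303.3 + 298.2 + 306.6 + 299.3 + 303.5 + 303.9 + 302.3 + 301.5 + 301.7 + 303.3 + 297.3 + 304.5 + 299.5 + 300.1 + 302.5 + 302.4) / 18 = 301.7722
Moving ranges: 4.4, 0.1, 5.1, 8.4, 7.3, 4.2, 0.4, 1.6, 0.8, 0.2, 1.6, 6.0, 7.2, 5.0, 0.6, 2.4, 0.1; M̄R̄ = 55.4000 / 17 = 3.2588
UCL = X̄ + 3·M̄R̄/d₂ = 301.7722 + 3 × 3.2588 / 1.128 = 310.4393

310.44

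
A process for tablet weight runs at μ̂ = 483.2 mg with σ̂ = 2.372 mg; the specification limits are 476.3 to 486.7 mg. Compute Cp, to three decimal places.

0.731

Cp = (USL − LSL) / (6σ̂) = (486.7 − 476.3) / (6 × 2.372) = 10.4000 / 14.2320 = 0.7307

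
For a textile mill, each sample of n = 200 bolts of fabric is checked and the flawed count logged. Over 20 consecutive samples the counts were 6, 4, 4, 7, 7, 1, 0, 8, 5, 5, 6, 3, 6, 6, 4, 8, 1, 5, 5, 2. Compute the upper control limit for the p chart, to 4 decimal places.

0.0552

p̄ = Σdᵢ / (k·n) = 93 / (20 × 200) = 0.02325
UCL = p̄ + 3·√(p̄(1−p̄)/n) = 0.02325 + 3 × √(0.02325×0.97675/200) = 0.02325 + 3 × 0.01066 = 0.05522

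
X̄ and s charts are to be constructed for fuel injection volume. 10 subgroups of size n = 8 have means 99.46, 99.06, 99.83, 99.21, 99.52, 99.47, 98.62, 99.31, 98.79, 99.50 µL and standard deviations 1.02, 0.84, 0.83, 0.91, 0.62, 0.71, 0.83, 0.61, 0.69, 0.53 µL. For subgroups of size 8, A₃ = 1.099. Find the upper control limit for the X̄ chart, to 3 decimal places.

X̄̄ = (99.46 + 99.06 + 99.83 + 99.21 + 99.52 + 99.47 + 98.62 + 99.31 + 98.79 + 99.50) / 10 = 99.2770
s̄ = (1.02 + 0.84 + 0.83 + 0.91 + 0.62 + 0.71 + 0.83 + 0.61 + 0.69 + 0.53) / 10 = 0.7590
UCL = X̄̄ + A₃·s̄ = 99.2770 + 1.099 × 0.7590 = 100.1111

100.111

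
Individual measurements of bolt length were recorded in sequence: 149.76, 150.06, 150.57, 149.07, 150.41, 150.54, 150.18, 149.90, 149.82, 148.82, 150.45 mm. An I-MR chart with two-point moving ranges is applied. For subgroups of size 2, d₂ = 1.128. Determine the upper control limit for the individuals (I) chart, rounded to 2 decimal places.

X̄ = (149.76 + 150.06 + 150.57 + 149.07 + 150.41 + 150.54 + 150.18 + 149.90 + 149.82 + 148.82 + 150.45) / 11 = 149.9618
Moving ranges: 0.30, 0.51, 1.50, 1.34, 0.13, 0.36, 0.28, 0.08, 1.00, 1.63; M̄R̄ = 7.1300 / 10 = 0.7130
UCL = X̄ + 3·M̄R̄/d₂ = 149.9618 + 3 × 0.7130 / 1.128 = 151.8581

151.86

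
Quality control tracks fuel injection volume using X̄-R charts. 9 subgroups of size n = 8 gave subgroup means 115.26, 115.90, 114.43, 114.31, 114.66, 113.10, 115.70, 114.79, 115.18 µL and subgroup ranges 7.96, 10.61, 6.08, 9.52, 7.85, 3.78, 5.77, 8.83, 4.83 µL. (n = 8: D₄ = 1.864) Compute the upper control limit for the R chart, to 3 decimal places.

R̄ = (7.96 + 10.61 + 6.08 + 9.52 + 7.85 + 3.78 + 5.77 + 8.83 + 4.83) / 9 = 65.2300 / 9 = 7.2478
UCL_R = D₄·R̄ = 1.864 × 7.2478 = 13.5099

13.510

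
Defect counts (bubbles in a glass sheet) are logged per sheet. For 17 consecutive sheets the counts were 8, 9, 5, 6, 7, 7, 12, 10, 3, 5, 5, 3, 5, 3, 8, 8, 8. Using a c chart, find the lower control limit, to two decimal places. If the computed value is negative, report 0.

c̄ = (8 + 9 + 5 + 6 + 7 + 7 + 12 + 10 + 3 + 5 + 5 + 3 + 5 + 3 + 8 + 8 + 8) / 17 = 112 / 17 = 6.5882
LCL = c̄ − 3√c̄ = 6.5882 − 3 × 2.5668 = -1.1120 → 0 (cannot be negative)

0.00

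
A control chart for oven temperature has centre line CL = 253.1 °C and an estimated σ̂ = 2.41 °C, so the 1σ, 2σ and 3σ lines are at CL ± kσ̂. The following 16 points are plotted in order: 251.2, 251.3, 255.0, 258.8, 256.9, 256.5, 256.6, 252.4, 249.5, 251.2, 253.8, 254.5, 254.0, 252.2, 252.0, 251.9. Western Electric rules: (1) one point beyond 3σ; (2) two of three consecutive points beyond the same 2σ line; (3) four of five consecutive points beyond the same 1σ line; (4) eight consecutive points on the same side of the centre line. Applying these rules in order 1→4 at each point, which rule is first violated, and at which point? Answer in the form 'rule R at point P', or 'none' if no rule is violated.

Zone of each point (C = within 1σ̂, B = 1σ̂–2σ̂, A = 2σ̂–3σ̂, * = beyond 3σ̂; sign = side of CL): 1:-C, 2:-C, 3:+C, 4:+A, 5:+B, 6:+B, 7:+B, 8:-C, 9:-B, 10:-C, 11:+C, 12:+C, 13:+C, 14:-C, 15:-C, 16:-C
Rule 3 (four of five consecutive points beyond the same 1σ limit) is satisfied at point 7.

rule 3 at point 7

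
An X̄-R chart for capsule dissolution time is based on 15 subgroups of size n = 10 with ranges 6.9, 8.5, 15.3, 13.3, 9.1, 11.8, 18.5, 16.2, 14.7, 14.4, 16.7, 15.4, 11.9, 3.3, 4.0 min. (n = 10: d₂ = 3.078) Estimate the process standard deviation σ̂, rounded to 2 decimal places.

3.90

R̄ = (6.9 + 8.5 + 15.3 + 13.3 + 9.1 + 11.8 + 18.5 + 16.2 + 14.7 + 14.4 + 16.7 + 15.4 + 11.9 + 3.3 + 4.0) / 15 = 12.0000
σ̂ = R̄ / d₂ = 12.0000 / 3.078 = 3.8986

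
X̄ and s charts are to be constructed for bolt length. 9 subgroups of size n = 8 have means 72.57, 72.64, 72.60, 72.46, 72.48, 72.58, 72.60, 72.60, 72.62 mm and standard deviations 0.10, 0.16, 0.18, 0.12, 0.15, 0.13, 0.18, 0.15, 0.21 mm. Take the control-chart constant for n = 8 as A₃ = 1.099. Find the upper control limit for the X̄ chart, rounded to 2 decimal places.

X̄̄ = (72.57 + 72.64 + 72.60 + 72.46 + 72.48 + 72.58 + 72.60 + 72.60 + 72.62) / 9 = 72.5722
s̄ = (0.10 + 0.16 + 0.18 + 0.12 + 0.15 + 0.13 + 0.18 + 0.15 + 0.21) / 9 = 0.1533
UCL = X̄̄ + A₃·s̄ = 72.5722 + 1.099 × 0.1533 = 72.7407

72.74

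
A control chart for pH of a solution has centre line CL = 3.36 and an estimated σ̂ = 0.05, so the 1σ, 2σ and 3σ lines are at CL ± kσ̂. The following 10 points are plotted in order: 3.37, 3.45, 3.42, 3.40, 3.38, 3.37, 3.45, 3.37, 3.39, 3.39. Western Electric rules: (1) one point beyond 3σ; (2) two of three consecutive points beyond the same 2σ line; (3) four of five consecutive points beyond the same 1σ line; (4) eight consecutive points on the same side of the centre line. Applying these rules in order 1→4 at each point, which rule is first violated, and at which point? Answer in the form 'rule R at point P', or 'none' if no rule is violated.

Zone of each point (C = within 1σ̂, B = 1σ̂–2σ̂, A = 2σ̂–3σ̂, * = beyond 3σ̂; sign = side of CL): 1:+C, 2:+B, 3:+B, 4:+C, 5:+C, 6:+C, 7:+B, 8:+C, 9:+C, 10:+C
Rule 4 (eight consecutive points on the same side of the centre line) is satisfied at point 8.

rule 4 at point 8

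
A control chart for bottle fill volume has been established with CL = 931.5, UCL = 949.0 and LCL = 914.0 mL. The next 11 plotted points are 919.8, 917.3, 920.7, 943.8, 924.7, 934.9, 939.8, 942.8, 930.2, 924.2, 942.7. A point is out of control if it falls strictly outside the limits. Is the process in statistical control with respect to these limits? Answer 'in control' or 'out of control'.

All 11 points lie within [914.0, 949.0].

in control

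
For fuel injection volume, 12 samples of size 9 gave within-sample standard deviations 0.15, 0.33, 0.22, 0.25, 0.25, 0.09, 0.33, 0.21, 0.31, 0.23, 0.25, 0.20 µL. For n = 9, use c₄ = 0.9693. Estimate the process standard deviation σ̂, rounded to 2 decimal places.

s̄ = (0.15 + 0.33 + 0.22 + 0.25 + 0.25 + 0.09 + 0.33 + 0.21 + 0.31 + 0.23 + 0.25 + 0.20) / 12 = 0.2350
σ̂ = s̄ / c₄ = 0.2350 / 0.9693 = 0.2424

0.24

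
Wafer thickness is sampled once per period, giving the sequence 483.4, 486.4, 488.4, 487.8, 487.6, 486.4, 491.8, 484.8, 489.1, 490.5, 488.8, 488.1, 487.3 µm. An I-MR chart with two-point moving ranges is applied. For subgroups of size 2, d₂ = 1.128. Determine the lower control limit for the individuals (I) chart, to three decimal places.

481.451

X̄ = (483.4 + 486.4 + 488.4 + 487.8 + 487.6 + 486.4 + 491.8 + 484.8 + 489.1 + 490.5 + 488.8 + 488.1 + 487.3) / 13 = 487.7231
Moving ranges: 3.0, 2.0, 0.6, 0.2, 1.2, 5.4, 7.0, 4.3, 1.4, 1.7, 0.7, 0.8; M̄R̄ = 28.3000 / 12 = 2.3583
LCL = X̄ − 3·M̄R̄/d₂ = 487.7231 − 3 × 2.3583 / 1.128 = 481.4509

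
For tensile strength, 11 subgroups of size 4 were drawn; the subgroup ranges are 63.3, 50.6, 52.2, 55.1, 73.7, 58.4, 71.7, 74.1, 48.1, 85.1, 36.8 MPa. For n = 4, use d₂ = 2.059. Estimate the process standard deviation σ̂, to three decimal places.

R̄ = (63.3 + 50.6 + 52.2 + 55.1 + 73.7 + 58.4 + 71.7 + 74.1 + 48.1 + 85.1 + 36.8) / 11 = 60.8273
σ̂ = R̄ / d₂ = 60.8273 / 2.059 = 29.5421

29.542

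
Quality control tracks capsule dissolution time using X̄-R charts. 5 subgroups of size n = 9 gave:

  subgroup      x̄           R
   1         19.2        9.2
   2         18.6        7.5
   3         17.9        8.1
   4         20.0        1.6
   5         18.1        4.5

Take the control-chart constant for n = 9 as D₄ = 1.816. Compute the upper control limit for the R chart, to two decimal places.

11.22

R̄ = (9.2 + 7.5 + 8.1 + 1.6 + 4.5) / 5 = 30.9000 / 5 = 6.1800
UCL_R = D₄·R̄ = 1.816 × 6.1800 = 11.2229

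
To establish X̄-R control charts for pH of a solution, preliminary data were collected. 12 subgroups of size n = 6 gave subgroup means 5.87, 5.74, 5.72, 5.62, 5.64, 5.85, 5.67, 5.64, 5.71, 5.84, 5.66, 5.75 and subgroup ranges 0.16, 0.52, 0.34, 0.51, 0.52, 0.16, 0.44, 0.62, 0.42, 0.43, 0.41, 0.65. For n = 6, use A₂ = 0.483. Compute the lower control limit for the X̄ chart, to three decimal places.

X̄̄ = (5.87 + 5.74 + 5.72 + 5.62 + 5.64 + 5.85 + 5.67 + 5.64 + 5.71 + 5.84 + 5.66 + 5.75) / 12 = 68.7100 / 12 = 5.7258
R̄ = (0.16 + 0.52 + 0.34 + 0.51 + 0.52 + 0.16 + 0.44 + 0.62 + 0.42 + 0.43 + 0.41 + 0.65) / 12 = 5.1800 / 12 = 0.4317
LCL = X̄̄ − A₂·R̄ = 5.7258 − 0.483 × 0.4317 = 5.5173

5.517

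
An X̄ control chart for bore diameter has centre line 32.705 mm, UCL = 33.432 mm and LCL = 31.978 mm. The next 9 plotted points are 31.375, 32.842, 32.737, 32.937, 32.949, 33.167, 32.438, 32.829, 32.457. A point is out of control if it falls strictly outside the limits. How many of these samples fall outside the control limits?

Compare each point to [31.978, 33.432]: sample 1 = 31.375 < LCL.

1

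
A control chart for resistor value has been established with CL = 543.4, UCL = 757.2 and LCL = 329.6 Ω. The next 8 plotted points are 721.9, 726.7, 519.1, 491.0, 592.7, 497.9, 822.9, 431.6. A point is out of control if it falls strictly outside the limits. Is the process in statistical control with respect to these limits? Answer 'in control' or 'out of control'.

Compare each point to [329.6, 757.2]: sample 7 = 822.9 > UCL.

out of control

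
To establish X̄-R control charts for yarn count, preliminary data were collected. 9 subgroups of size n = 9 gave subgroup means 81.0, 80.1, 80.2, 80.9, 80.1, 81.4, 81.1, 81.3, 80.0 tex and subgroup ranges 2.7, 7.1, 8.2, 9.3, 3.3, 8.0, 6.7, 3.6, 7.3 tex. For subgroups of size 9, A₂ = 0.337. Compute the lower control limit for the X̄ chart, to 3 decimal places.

78.573

X̄̄ = (81.0 + 80.1 + 80.2 + 80.9 + 80.1 + 81.4 + 81.1 + 81.3 + 80.0) / 9 = 726.1000 / 9 = 80.6778
R̄ = (2.7 + 7.1 + 8.2 + 9.3 + 3.3 + 8.0 + 6.7 + 3.6 + 7.3) / 9 = 56.2000 / 9 = 6.2444
LCL = X̄̄ − A₂·R̄ = 80.6778 − 0.337 × 6.2444 = 78.5734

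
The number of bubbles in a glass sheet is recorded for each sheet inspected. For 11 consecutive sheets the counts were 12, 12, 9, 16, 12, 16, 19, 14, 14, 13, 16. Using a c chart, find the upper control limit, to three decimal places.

25.098

c̄ = (12 + 12 + 9 + 16 + 12 + 16 + 19 + 14 + 14 + 13 + 16) / 11 = 153 / 11 = 13.9091
UCL = c̄ + 3√c̄ = 13.9091 + 3 × √13.9091 = 13.9091 + 3 × 3.7295 = 25.0976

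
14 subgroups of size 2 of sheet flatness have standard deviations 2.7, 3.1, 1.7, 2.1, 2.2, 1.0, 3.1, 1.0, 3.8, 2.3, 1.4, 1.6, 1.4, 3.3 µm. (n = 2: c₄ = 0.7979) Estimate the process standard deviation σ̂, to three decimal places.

2.748

s̄ = (2.7 + 3.1 + 1.7 + 2.1 + 2.2 + 1.0 + 3.1 + 1.0 + 3.8 + 2.3 + 1.4 + 1.6 + 1.4 + 3.3) / 14 = 2.1929
σ̂ = s̄ / c₄ = 2.1929 / 0.7979 = 2.7483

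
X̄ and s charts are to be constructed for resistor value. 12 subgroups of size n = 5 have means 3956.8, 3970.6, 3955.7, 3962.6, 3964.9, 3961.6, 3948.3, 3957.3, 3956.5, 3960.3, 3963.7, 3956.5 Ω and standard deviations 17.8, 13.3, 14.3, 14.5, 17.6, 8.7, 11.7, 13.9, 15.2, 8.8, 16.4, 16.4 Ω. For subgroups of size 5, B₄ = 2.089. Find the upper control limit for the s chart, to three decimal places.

29.350

s̄ = (17.8 + 13.3 + 14.3 + 14.5 + 17.6 + 8.7 + 11.7 + 13.9 + 15.2 + 8.8 + 16.4 + 16.4) / 12 = 14.0500
UCL_s = B₄·s̄ = 2.089 × 14.0500 = 29.3504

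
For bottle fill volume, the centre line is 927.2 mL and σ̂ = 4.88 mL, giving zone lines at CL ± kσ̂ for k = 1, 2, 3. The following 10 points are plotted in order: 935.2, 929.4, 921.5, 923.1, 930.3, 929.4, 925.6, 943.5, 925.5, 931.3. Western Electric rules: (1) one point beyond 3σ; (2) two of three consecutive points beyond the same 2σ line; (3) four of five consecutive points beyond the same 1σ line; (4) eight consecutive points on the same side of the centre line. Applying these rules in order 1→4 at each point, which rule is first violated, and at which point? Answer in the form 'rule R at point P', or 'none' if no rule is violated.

rule 1 at point 8

Zone of each point (C = within 1σ̂, B = 1σ̂–2σ̂, A = 2σ̂–3σ̂, * = beyond 3σ̂; sign = side of CL): 1:+B, 2:+C, 3:-B, 4:-C, 5:+C, 6:+C, 7:-C, 8:+*, 9:-C, 10:+C
Rule 1 (one point beyond the 3σ limits) is satisfied at point 8.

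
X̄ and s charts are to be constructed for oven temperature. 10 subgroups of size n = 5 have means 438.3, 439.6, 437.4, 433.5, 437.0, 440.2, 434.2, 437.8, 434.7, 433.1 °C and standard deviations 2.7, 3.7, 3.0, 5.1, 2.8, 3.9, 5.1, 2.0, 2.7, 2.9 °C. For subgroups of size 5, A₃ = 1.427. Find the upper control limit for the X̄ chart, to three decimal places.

X̄̄ = (438.3 + 439.6 + 437.4 + 433.5 + 437.0 + 440.2 + 434.2 + 437.8 + 434.7 + 433.1) / 10 = 436.5800
s̄ = (2.7 + 3.7 + 3.0 + 5.1 + 2.8 + 3.9 + 5.1 + 2.0 + 2.7 + 2.9) / 10 = 3.3900
UCL = X̄̄ + A₃·s̄ = 436.5800 + 1.427 × 3.3900 = 441.4175

441.418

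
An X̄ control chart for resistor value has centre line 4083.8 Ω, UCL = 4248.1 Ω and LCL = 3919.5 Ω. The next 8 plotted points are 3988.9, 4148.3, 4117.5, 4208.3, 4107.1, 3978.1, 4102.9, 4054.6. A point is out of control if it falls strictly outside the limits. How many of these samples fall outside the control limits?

All 8 points lie within [3919.5, 4248.1].

0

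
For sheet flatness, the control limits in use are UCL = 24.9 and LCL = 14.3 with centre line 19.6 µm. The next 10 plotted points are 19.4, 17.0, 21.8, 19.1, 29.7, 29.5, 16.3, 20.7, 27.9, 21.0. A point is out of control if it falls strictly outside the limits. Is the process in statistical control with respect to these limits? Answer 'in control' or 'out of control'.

out of control

Compare each point to [14.3, 24.9]: sample 5 = 29.7 > UCL; sample 6 = 29.5 > UCL; sample 9 = 27.9 > UCL.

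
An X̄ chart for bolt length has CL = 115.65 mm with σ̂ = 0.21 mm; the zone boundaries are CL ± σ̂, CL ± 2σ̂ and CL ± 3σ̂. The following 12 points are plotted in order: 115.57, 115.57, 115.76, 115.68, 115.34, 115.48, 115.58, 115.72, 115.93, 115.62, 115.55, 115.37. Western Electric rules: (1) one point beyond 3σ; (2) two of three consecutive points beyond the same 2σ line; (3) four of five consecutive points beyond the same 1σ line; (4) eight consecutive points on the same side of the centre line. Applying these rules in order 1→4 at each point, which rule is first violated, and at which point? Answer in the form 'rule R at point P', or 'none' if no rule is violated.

none

Zone of each point (C = within 1σ̂, B = 1σ̂–2σ̂, A = 2σ̂–3σ̂, * = beyond 3σ̂; sign = side of CL): 1:-C, 2:-C, 3:+C, 4:+C, 5:-B, 6:-C, 7:-C, 8:+C, 9:+B, 10:-C, 11:-C, 12:-B
No rule fires across all 12 points.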